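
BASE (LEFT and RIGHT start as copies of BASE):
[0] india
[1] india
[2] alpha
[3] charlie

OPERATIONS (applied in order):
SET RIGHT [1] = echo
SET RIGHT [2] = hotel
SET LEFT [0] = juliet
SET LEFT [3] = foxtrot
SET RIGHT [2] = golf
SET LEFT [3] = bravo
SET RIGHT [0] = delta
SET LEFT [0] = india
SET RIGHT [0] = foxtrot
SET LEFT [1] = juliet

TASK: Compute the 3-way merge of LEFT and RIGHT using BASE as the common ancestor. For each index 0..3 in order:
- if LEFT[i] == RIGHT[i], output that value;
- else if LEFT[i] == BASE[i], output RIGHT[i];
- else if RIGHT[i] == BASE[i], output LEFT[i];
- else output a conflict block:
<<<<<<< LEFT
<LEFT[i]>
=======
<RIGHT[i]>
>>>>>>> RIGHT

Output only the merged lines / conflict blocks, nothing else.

Answer: foxtrot
<<<<<<< LEFT
juliet
=======
echo
>>>>>>> RIGHT
golf
bravo

Derivation:
Final LEFT:  [india, juliet, alpha, bravo]
Final RIGHT: [foxtrot, echo, golf, charlie]
i=0: L=india=BASE, R=foxtrot -> take RIGHT -> foxtrot
i=1: BASE=india L=juliet R=echo all differ -> CONFLICT
i=2: L=alpha=BASE, R=golf -> take RIGHT -> golf
i=3: L=bravo, R=charlie=BASE -> take LEFT -> bravo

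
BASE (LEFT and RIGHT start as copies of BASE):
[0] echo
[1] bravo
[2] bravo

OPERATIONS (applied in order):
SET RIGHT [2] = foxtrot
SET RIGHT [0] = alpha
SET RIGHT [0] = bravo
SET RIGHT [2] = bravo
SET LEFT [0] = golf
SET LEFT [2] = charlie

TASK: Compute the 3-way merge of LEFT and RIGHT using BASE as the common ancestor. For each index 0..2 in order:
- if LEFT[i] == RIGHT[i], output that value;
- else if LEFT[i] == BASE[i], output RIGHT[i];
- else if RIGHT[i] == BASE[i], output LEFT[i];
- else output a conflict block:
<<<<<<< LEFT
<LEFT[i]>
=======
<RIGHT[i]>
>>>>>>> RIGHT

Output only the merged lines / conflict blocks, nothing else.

Answer: <<<<<<< LEFT
golf
=======
bravo
>>>>>>> RIGHT
bravo
charlie

Derivation:
Final LEFT:  [golf, bravo, charlie]
Final RIGHT: [bravo, bravo, bravo]
i=0: BASE=echo L=golf R=bravo all differ -> CONFLICT
i=1: L=bravo R=bravo -> agree -> bravo
i=2: L=charlie, R=bravo=BASE -> take LEFT -> charlie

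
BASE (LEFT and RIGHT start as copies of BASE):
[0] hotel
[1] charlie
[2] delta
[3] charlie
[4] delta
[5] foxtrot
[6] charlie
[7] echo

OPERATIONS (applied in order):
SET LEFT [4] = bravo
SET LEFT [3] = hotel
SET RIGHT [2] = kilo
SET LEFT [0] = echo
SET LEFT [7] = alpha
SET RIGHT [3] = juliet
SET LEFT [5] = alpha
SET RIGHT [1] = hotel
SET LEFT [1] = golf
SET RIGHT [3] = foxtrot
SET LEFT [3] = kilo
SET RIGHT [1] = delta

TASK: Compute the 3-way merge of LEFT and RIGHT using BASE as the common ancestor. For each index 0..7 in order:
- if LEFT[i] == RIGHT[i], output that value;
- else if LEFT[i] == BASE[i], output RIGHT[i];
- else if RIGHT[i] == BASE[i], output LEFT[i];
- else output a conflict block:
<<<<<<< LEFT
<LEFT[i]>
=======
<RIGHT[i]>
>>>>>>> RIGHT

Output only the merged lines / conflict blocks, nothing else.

Answer: echo
<<<<<<< LEFT
golf
=======
delta
>>>>>>> RIGHT
kilo
<<<<<<< LEFT
kilo
=======
foxtrot
>>>>>>> RIGHT
bravo
alpha
charlie
alpha

Derivation:
Final LEFT:  [echo, golf, delta, kilo, bravo, alpha, charlie, alpha]
Final RIGHT: [hotel, delta, kilo, foxtrot, delta, foxtrot, charlie, echo]
i=0: L=echo, R=hotel=BASE -> take LEFT -> echo
i=1: BASE=charlie L=golf R=delta all differ -> CONFLICT
i=2: L=delta=BASE, R=kilo -> take RIGHT -> kilo
i=3: BASE=charlie L=kilo R=foxtrot all differ -> CONFLICT
i=4: L=bravo, R=delta=BASE -> take LEFT -> bravo
i=5: L=alpha, R=foxtrot=BASE -> take LEFT -> alpha
i=6: L=charlie R=charlie -> agree -> charlie
i=7: L=alpha, R=echo=BASE -> take LEFT -> alpha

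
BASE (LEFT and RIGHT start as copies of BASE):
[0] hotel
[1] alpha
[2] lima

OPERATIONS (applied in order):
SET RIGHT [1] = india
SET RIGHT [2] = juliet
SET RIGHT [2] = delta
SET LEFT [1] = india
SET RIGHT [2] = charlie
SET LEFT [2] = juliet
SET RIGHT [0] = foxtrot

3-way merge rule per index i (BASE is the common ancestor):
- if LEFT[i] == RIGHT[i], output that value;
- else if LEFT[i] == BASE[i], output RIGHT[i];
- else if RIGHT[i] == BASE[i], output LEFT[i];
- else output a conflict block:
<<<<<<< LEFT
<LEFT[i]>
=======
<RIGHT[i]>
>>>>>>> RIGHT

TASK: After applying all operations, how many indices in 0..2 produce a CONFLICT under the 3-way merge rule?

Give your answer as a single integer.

Answer: 1

Derivation:
Final LEFT:  [hotel, india, juliet]
Final RIGHT: [foxtrot, india, charlie]
i=0: L=hotel=BASE, R=foxtrot -> take RIGHT -> foxtrot
i=1: L=india R=india -> agree -> india
i=2: BASE=lima L=juliet R=charlie all differ -> CONFLICT
Conflict count: 1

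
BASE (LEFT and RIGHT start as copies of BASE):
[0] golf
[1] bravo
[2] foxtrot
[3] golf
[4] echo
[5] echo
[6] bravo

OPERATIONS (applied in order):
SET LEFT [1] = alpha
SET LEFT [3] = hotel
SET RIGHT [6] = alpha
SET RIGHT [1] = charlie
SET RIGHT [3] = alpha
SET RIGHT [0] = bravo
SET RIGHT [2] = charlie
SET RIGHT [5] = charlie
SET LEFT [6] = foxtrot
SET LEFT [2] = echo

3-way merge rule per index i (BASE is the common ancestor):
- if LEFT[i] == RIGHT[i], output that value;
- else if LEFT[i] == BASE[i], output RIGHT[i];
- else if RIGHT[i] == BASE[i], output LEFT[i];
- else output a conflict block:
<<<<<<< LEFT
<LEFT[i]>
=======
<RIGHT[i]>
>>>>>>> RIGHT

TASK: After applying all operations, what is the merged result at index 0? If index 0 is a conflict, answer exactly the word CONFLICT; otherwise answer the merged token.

Answer: bravo

Derivation:
Final LEFT:  [golf, alpha, echo, hotel, echo, echo, foxtrot]
Final RIGHT: [bravo, charlie, charlie, alpha, echo, charlie, alpha]
i=0: L=golf=BASE, R=bravo -> take RIGHT -> bravo
i=1: BASE=bravo L=alpha R=charlie all differ -> CONFLICT
i=2: BASE=foxtrot L=echo R=charlie all differ -> CONFLICT
i=3: BASE=golf L=hotel R=alpha all differ -> CONFLICT
i=4: L=echo R=echo -> agree -> echo
i=5: L=echo=BASE, R=charlie -> take RIGHT -> charlie
i=6: BASE=bravo L=foxtrot R=alpha all differ -> CONFLICT
Index 0 -> bravo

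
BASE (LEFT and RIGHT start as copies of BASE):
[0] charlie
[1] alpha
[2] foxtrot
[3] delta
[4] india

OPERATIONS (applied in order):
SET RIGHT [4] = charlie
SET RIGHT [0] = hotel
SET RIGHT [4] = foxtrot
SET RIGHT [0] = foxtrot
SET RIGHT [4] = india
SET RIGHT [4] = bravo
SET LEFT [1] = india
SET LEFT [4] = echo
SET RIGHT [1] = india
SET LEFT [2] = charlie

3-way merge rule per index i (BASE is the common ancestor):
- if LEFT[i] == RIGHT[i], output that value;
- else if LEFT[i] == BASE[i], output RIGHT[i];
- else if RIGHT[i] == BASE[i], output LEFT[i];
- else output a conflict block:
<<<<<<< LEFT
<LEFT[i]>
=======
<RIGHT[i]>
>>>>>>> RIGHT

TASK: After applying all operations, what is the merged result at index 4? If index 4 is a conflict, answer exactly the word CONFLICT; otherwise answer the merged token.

Final LEFT:  [charlie, india, charlie, delta, echo]
Final RIGHT: [foxtrot, india, foxtrot, delta, bravo]
i=0: L=charlie=BASE, R=foxtrot -> take RIGHT -> foxtrot
i=1: L=india R=india -> agree -> india
i=2: L=charlie, R=foxtrot=BASE -> take LEFT -> charlie
i=3: L=delta R=delta -> agree -> delta
i=4: BASE=india L=echo R=bravo all differ -> CONFLICT
Index 4 -> CONFLICT

Answer: CONFLICT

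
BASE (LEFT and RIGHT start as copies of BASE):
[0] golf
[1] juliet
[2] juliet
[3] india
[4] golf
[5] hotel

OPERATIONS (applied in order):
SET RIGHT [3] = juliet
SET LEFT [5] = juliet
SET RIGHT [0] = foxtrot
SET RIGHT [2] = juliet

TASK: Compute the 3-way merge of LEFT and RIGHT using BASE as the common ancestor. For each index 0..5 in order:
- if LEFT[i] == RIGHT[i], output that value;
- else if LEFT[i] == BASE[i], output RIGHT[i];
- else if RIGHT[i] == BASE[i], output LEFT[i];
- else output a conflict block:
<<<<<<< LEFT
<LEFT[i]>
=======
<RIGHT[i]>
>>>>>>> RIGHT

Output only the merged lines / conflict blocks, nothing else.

Final LEFT:  [golf, juliet, juliet, india, golf, juliet]
Final RIGHT: [foxtrot, juliet, juliet, juliet, golf, hotel]
i=0: L=golf=BASE, R=foxtrot -> take RIGHT -> foxtrot
i=1: L=juliet R=juliet -> agree -> juliet
i=2: L=juliet R=juliet -> agree -> juliet
i=3: L=india=BASE, R=juliet -> take RIGHT -> juliet
i=4: L=golf R=golf -> agree -> golf
i=5: L=juliet, R=hotel=BASE -> take LEFT -> juliet

Answer: foxtrot
juliet
juliet
juliet
golf
juliet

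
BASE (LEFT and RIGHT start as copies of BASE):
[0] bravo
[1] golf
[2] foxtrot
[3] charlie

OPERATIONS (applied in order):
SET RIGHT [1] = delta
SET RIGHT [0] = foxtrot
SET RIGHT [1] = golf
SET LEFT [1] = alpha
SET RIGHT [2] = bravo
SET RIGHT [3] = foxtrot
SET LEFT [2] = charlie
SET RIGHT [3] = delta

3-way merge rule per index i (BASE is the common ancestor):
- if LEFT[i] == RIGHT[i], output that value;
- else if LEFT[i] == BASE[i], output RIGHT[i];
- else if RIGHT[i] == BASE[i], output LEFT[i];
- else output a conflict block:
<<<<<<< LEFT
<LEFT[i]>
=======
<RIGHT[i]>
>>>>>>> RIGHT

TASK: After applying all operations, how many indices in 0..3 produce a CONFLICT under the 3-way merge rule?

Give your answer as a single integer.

Final LEFT:  [bravo, alpha, charlie, charlie]
Final RIGHT: [foxtrot, golf, bravo, delta]
i=0: L=bravo=BASE, R=foxtrot -> take RIGHT -> foxtrot
i=1: L=alpha, R=golf=BASE -> take LEFT -> alpha
i=2: BASE=foxtrot L=charlie R=bravo all differ -> CONFLICT
i=3: L=charlie=BASE, R=delta -> take RIGHT -> delta
Conflict count: 1

Answer: 1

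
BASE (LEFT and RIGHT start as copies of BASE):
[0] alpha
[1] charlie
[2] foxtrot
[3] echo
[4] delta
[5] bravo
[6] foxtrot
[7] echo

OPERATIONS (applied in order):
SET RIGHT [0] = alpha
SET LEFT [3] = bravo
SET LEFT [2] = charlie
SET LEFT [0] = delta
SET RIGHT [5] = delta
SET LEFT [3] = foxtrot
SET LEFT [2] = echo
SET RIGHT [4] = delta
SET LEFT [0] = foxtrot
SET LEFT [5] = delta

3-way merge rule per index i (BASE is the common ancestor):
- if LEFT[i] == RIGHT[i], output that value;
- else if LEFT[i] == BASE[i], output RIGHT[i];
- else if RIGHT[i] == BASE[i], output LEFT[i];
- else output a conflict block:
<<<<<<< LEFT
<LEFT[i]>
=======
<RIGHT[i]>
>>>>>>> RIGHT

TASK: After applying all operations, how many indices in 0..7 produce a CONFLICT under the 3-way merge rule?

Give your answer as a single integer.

Answer: 0

Derivation:
Final LEFT:  [foxtrot, charlie, echo, foxtrot, delta, delta, foxtrot, echo]
Final RIGHT: [alpha, charlie, foxtrot, echo, delta, delta, foxtrot, echo]
i=0: L=foxtrot, R=alpha=BASE -> take LEFT -> foxtrot
i=1: L=charlie R=charlie -> agree -> charlie
i=2: L=echo, R=foxtrot=BASE -> take LEFT -> echo
i=3: L=foxtrot, R=echo=BASE -> take LEFT -> foxtrot
i=4: L=delta R=delta -> agree -> delta
i=5: L=delta R=delta -> agree -> delta
i=6: L=foxtrot R=foxtrot -> agree -> foxtrot
i=7: L=echo R=echo -> agree -> echo
Conflict count: 0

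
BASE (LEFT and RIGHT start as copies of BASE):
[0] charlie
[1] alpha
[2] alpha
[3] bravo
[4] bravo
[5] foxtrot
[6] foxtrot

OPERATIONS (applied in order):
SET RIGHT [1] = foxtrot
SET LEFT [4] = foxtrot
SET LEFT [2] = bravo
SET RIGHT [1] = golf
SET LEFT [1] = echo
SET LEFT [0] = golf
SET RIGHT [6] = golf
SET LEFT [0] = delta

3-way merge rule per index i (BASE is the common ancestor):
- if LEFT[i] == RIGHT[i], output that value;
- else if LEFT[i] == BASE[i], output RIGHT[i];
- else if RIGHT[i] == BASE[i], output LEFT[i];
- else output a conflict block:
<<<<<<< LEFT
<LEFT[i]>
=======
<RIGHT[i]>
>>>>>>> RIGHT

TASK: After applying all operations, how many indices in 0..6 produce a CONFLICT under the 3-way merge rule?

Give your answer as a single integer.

Final LEFT:  [delta, echo, bravo, bravo, foxtrot, foxtrot, foxtrot]
Final RIGHT: [charlie, golf, alpha, bravo, bravo, foxtrot, golf]
i=0: L=delta, R=charlie=BASE -> take LEFT -> delta
i=1: BASE=alpha L=echo R=golf all differ -> CONFLICT
i=2: L=bravo, R=alpha=BASE -> take LEFT -> bravo
i=3: L=bravo R=bravo -> agree -> bravo
i=4: L=foxtrot, R=bravo=BASE -> take LEFT -> foxtrot
i=5: L=foxtrot R=foxtrot -> agree -> foxtrot
i=6: L=foxtrot=BASE, R=golf -> take RIGHT -> golf
Conflict count: 1

Answer: 1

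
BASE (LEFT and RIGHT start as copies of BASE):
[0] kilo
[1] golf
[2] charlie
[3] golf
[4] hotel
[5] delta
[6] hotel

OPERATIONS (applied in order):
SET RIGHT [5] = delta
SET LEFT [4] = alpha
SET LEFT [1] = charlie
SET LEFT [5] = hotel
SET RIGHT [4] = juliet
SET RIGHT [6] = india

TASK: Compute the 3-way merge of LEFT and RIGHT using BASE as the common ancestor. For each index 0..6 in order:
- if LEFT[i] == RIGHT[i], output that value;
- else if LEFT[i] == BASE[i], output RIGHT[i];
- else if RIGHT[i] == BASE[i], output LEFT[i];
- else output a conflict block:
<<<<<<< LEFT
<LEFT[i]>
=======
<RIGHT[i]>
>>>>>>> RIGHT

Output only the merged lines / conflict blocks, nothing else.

Answer: kilo
charlie
charlie
golf
<<<<<<< LEFT
alpha
=======
juliet
>>>>>>> RIGHT
hotel
india

Derivation:
Final LEFT:  [kilo, charlie, charlie, golf, alpha, hotel, hotel]
Final RIGHT: [kilo, golf, charlie, golf, juliet, delta, india]
i=0: L=kilo R=kilo -> agree -> kilo
i=1: L=charlie, R=golf=BASE -> take LEFT -> charlie
i=2: L=charlie R=charlie -> agree -> charlie
i=3: L=golf R=golf -> agree -> golf
i=4: BASE=hotel L=alpha R=juliet all differ -> CONFLICT
i=5: L=hotel, R=delta=BASE -> take LEFT -> hotel
i=6: L=hotel=BASE, R=india -> take RIGHT -> india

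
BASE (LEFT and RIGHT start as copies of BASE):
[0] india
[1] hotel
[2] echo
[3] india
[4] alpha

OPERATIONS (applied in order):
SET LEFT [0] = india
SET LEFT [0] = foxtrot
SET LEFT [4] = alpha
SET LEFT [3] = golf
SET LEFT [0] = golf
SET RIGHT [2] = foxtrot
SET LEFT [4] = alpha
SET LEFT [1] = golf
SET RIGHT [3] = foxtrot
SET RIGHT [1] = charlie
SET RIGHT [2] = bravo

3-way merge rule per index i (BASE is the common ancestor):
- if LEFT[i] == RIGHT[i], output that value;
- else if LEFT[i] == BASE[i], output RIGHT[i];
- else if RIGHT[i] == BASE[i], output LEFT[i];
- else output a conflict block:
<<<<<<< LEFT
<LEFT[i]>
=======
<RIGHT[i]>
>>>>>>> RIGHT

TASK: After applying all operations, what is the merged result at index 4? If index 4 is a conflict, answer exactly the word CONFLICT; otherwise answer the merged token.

Answer: alpha

Derivation:
Final LEFT:  [golf, golf, echo, golf, alpha]
Final RIGHT: [india, charlie, bravo, foxtrot, alpha]
i=0: L=golf, R=india=BASE -> take LEFT -> golf
i=1: BASE=hotel L=golf R=charlie all differ -> CONFLICT
i=2: L=echo=BASE, R=bravo -> take RIGHT -> bravo
i=3: BASE=india L=golf R=foxtrot all differ -> CONFLICT
i=4: L=alpha R=alpha -> agree -> alpha
Index 4 -> alpha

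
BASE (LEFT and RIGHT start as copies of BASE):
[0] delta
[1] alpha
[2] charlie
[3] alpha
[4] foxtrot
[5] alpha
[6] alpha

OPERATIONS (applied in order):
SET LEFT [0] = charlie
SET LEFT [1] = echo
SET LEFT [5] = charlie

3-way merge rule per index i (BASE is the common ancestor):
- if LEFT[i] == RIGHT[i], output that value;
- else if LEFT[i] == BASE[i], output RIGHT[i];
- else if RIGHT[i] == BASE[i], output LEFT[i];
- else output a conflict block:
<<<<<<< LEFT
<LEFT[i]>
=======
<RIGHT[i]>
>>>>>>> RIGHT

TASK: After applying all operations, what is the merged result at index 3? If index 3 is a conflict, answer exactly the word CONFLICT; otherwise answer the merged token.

Final LEFT:  [charlie, echo, charlie, alpha, foxtrot, charlie, alpha]
Final RIGHT: [delta, alpha, charlie, alpha, foxtrot, alpha, alpha]
i=0: L=charlie, R=delta=BASE -> take LEFT -> charlie
i=1: L=echo, R=alpha=BASE -> take LEFT -> echo
i=2: L=charlie R=charlie -> agree -> charlie
i=3: L=alpha R=alpha -> agree -> alpha
i=4: L=foxtrot R=foxtrot -> agree -> foxtrot
i=5: L=charlie, R=alpha=BASE -> take LEFT -> charlie
i=6: L=alpha R=alpha -> agree -> alpha
Index 3 -> alpha

Answer: alpha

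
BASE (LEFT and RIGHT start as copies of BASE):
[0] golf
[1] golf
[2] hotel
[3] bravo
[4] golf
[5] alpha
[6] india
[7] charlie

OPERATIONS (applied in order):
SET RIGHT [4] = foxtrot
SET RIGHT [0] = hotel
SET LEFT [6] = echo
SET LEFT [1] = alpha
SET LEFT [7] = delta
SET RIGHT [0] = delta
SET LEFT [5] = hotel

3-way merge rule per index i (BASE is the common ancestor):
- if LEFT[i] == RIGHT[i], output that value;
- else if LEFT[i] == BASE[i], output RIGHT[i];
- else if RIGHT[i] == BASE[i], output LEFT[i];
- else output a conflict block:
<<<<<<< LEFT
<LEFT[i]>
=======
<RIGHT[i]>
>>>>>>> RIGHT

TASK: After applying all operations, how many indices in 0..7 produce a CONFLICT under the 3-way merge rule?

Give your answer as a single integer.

Answer: 0

Derivation:
Final LEFT:  [golf, alpha, hotel, bravo, golf, hotel, echo, delta]
Final RIGHT: [delta, golf, hotel, bravo, foxtrot, alpha, india, charlie]
i=0: L=golf=BASE, R=delta -> take RIGHT -> delta
i=1: L=alpha, R=golf=BASE -> take LEFT -> alpha
i=2: L=hotel R=hotel -> agree -> hotel
i=3: L=bravo R=bravo -> agree -> bravo
i=4: L=golf=BASE, R=foxtrot -> take RIGHT -> foxtrot
i=5: L=hotel, R=alpha=BASE -> take LEFT -> hotel
i=6: L=echo, R=india=BASE -> take LEFT -> echo
i=7: L=delta, R=charlie=BASE -> take LEFT -> delta
Conflict count: 0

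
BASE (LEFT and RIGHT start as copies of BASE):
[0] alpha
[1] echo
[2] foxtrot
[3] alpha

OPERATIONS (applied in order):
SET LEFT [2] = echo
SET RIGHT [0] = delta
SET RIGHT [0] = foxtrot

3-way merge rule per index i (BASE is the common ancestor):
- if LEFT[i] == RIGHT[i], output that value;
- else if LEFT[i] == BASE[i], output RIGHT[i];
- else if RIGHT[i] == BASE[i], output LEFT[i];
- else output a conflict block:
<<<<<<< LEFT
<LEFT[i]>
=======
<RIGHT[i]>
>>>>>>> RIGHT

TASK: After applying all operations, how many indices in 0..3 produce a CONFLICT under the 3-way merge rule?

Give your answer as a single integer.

Final LEFT:  [alpha, echo, echo, alpha]
Final RIGHT: [foxtrot, echo, foxtrot, alpha]
i=0: L=alpha=BASE, R=foxtrot -> take RIGHT -> foxtrot
i=1: L=echo R=echo -> agree -> echo
i=2: L=echo, R=foxtrot=BASE -> take LEFT -> echo
i=3: L=alpha R=alpha -> agree -> alpha
Conflict count: 0

Answer: 0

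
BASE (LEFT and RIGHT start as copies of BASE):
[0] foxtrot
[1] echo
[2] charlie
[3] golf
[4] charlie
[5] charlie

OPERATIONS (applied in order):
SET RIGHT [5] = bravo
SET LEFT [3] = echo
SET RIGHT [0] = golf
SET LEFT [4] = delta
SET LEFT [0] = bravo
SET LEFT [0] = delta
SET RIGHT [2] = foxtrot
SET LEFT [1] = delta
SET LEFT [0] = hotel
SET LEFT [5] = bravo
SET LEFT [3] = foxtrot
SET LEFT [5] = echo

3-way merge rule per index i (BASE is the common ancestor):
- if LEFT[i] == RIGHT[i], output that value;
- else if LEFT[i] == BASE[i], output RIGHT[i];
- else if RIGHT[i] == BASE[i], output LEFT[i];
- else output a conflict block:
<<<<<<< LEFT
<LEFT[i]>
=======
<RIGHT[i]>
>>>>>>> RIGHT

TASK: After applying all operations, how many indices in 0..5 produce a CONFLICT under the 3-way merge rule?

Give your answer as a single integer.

Final LEFT:  [hotel, delta, charlie, foxtrot, delta, echo]
Final RIGHT: [golf, echo, foxtrot, golf, charlie, bravo]
i=0: BASE=foxtrot L=hotel R=golf all differ -> CONFLICT
i=1: L=delta, R=echo=BASE -> take LEFT -> delta
i=2: L=charlie=BASE, R=foxtrot -> take RIGHT -> foxtrot
i=3: L=foxtrot, R=golf=BASE -> take LEFT -> foxtrot
i=4: L=delta, R=charlie=BASE -> take LEFT -> delta
i=5: BASE=charlie L=echo R=bravo all differ -> CONFLICT
Conflict count: 2

Answer: 2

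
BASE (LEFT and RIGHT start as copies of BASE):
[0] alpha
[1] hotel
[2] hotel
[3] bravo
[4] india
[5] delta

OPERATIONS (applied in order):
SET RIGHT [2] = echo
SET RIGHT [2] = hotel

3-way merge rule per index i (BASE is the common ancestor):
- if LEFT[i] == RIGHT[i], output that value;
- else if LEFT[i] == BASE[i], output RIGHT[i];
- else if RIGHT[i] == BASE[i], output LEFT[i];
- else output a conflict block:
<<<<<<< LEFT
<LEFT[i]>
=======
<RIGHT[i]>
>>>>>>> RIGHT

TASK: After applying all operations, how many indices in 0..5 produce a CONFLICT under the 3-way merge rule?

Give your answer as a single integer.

Final LEFT:  [alpha, hotel, hotel, bravo, india, delta]
Final RIGHT: [alpha, hotel, hotel, bravo, india, delta]
i=0: L=alpha R=alpha -> agree -> alpha
i=1: L=hotel R=hotel -> agree -> hotel
i=2: L=hotel R=hotel -> agree -> hotel
i=3: L=bravo R=bravo -> agree -> bravo
i=4: L=india R=india -> agree -> india
i=5: L=delta R=delta -> agree -> delta
Conflict count: 0

Answer: 0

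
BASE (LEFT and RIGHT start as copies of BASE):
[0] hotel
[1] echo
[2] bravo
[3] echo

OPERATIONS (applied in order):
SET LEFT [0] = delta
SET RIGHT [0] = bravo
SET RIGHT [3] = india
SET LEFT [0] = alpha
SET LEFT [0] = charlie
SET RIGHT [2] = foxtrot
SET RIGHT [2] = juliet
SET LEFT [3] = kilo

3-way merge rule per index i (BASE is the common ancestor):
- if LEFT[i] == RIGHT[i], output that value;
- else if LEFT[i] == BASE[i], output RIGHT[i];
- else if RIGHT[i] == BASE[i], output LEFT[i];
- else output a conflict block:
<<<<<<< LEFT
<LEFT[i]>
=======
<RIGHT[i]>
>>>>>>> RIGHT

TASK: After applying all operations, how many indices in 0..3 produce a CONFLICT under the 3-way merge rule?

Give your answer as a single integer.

Final LEFT:  [charlie, echo, bravo, kilo]
Final RIGHT: [bravo, echo, juliet, india]
i=0: BASE=hotel L=charlie R=bravo all differ -> CONFLICT
i=1: L=echo R=echo -> agree -> echo
i=2: L=bravo=BASE, R=juliet -> take RIGHT -> juliet
i=3: BASE=echo L=kilo R=india all differ -> CONFLICT
Conflict count: 2

Answer: 2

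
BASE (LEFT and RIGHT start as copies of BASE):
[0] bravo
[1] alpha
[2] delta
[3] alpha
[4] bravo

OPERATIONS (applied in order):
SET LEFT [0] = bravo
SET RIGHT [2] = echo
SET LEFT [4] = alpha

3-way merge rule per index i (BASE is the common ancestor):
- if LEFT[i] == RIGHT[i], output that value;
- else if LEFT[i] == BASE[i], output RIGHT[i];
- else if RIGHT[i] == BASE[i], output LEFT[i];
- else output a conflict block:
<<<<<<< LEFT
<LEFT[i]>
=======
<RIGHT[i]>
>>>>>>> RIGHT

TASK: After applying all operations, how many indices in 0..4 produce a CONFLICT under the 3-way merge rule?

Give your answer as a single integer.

Final LEFT:  [bravo, alpha, delta, alpha, alpha]
Final RIGHT: [bravo, alpha, echo, alpha, bravo]
i=0: L=bravo R=bravo -> agree -> bravo
i=1: L=alpha R=alpha -> agree -> alpha
i=2: L=delta=BASE, R=echo -> take RIGHT -> echo
i=3: L=alpha R=alpha -> agree -> alpha
i=4: L=alpha, R=bravo=BASE -> take LEFT -> alpha
Conflict count: 0

Answer: 0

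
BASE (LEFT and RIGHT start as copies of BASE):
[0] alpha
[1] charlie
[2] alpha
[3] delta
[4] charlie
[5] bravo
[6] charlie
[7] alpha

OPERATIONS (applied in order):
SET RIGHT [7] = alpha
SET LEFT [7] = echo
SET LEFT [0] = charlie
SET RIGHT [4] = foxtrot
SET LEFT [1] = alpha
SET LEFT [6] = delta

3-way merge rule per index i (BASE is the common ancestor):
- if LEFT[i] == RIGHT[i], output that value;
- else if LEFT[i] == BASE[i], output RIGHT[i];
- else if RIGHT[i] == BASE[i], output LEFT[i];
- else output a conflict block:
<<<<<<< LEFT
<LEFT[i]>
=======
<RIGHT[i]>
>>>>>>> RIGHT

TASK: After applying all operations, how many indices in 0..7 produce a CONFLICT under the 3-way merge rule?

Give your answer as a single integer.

Answer: 0

Derivation:
Final LEFT:  [charlie, alpha, alpha, delta, charlie, bravo, delta, echo]
Final RIGHT: [alpha, charlie, alpha, delta, foxtrot, bravo, charlie, alpha]
i=0: L=charlie, R=alpha=BASE -> take LEFT -> charlie
i=1: L=alpha, R=charlie=BASE -> take LEFT -> alpha
i=2: L=alpha R=alpha -> agree -> alpha
i=3: L=delta R=delta -> agree -> delta
i=4: L=charlie=BASE, R=foxtrot -> take RIGHT -> foxtrot
i=5: L=bravo R=bravo -> agree -> bravo
i=6: L=delta, R=charlie=BASE -> take LEFT -> delta
i=7: L=echo, R=alpha=BASE -> take LEFT -> echo
Conflict count: 0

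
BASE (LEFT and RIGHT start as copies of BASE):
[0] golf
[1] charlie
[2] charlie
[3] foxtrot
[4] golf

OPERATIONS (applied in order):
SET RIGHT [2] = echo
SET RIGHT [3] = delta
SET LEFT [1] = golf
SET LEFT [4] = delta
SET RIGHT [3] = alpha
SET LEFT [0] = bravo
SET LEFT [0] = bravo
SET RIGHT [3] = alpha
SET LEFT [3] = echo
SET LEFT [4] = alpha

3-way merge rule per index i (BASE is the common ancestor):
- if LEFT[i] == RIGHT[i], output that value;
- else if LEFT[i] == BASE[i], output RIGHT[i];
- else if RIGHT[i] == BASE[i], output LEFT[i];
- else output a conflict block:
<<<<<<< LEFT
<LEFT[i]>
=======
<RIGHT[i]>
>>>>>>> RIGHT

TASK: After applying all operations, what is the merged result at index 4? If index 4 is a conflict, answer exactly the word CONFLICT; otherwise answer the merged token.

Answer: alpha

Derivation:
Final LEFT:  [bravo, golf, charlie, echo, alpha]
Final RIGHT: [golf, charlie, echo, alpha, golf]
i=0: L=bravo, R=golf=BASE -> take LEFT -> bravo
i=1: L=golf, R=charlie=BASE -> take LEFT -> golf
i=2: L=charlie=BASE, R=echo -> take RIGHT -> echo
i=3: BASE=foxtrot L=echo R=alpha all differ -> CONFLICT
i=4: L=alpha, R=golf=BASE -> take LEFT -> alpha
Index 4 -> alpha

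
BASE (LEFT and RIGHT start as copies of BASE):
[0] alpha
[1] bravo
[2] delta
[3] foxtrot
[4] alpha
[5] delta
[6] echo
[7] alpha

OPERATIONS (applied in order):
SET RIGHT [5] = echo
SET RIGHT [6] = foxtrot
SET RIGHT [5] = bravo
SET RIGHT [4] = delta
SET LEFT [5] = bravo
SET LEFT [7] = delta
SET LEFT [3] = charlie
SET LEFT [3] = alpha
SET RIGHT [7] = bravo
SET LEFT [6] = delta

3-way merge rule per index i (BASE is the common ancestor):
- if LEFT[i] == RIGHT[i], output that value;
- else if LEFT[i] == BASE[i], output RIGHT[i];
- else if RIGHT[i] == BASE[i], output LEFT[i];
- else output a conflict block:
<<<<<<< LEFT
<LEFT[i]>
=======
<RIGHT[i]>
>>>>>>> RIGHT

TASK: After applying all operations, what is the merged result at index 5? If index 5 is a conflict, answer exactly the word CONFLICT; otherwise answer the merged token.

Final LEFT:  [alpha, bravo, delta, alpha, alpha, bravo, delta, delta]
Final RIGHT: [alpha, bravo, delta, foxtrot, delta, bravo, foxtrot, bravo]
i=0: L=alpha R=alpha -> agree -> alpha
i=1: L=bravo R=bravo -> agree -> bravo
i=2: L=delta R=delta -> agree -> delta
i=3: L=alpha, R=foxtrot=BASE -> take LEFT -> alpha
i=4: L=alpha=BASE, R=delta -> take RIGHT -> delta
i=5: L=bravo R=bravo -> agree -> bravo
i=6: BASE=echo L=delta R=foxtrot all differ -> CONFLICT
i=7: BASE=alpha L=delta R=bravo all differ -> CONFLICT
Index 5 -> bravo

Answer: bravo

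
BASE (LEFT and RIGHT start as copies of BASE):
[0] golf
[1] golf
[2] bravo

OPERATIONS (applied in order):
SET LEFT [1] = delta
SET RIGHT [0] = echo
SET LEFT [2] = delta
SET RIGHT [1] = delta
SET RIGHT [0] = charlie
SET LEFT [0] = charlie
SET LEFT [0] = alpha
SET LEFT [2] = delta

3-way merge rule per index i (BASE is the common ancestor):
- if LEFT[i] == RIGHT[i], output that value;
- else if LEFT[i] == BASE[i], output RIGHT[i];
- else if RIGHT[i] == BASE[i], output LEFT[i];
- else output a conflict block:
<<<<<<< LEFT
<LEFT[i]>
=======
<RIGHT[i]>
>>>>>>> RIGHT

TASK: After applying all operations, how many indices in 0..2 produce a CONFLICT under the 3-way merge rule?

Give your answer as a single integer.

Answer: 1

Derivation:
Final LEFT:  [alpha, delta, delta]
Final RIGHT: [charlie, delta, bravo]
i=0: BASE=golf L=alpha R=charlie all differ -> CONFLICT
i=1: L=delta R=delta -> agree -> delta
i=2: L=delta, R=bravo=BASE -> take LEFT -> delta
Conflict count: 1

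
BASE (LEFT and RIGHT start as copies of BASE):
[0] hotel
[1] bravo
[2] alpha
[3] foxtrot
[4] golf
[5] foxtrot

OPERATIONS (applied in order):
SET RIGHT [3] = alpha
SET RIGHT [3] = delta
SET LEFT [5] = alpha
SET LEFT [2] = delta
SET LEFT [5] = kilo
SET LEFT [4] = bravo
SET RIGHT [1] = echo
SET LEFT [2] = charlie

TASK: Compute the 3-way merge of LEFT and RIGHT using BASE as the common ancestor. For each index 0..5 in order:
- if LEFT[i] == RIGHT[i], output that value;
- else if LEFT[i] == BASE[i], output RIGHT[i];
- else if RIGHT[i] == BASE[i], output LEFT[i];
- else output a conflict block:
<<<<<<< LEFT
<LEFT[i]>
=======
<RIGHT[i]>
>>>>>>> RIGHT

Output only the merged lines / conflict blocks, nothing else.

Final LEFT:  [hotel, bravo, charlie, foxtrot, bravo, kilo]
Final RIGHT: [hotel, echo, alpha, delta, golf, foxtrot]
i=0: L=hotel R=hotel -> agree -> hotel
i=1: L=bravo=BASE, R=echo -> take RIGHT -> echo
i=2: L=charlie, R=alpha=BASE -> take LEFT -> charlie
i=3: L=foxtrot=BASE, R=delta -> take RIGHT -> delta
i=4: L=bravo, R=golf=BASE -> take LEFT -> bravo
i=5: L=kilo, R=foxtrot=BASE -> take LEFT -> kilo

Answer: hotel
echo
charlie
delta
bravo
kilo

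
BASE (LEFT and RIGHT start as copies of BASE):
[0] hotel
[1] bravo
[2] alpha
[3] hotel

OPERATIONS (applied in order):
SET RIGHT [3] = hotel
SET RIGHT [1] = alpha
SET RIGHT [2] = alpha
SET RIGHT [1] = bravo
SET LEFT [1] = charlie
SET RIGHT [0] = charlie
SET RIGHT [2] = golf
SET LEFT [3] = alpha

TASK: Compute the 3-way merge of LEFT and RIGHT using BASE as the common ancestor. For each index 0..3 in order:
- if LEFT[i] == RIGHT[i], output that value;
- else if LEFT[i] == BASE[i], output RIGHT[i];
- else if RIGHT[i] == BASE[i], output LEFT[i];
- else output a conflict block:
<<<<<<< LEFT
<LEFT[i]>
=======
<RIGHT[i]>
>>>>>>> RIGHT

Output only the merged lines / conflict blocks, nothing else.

Answer: charlie
charlie
golf
alpha

Derivation:
Final LEFT:  [hotel, charlie, alpha, alpha]
Final RIGHT: [charlie, bravo, golf, hotel]
i=0: L=hotel=BASE, R=charlie -> take RIGHT -> charlie
i=1: L=charlie, R=bravo=BASE -> take LEFT -> charlie
i=2: L=alpha=BASE, R=golf -> take RIGHT -> golf
i=3: L=alpha, R=hotel=BASE -> take LEFT -> alpha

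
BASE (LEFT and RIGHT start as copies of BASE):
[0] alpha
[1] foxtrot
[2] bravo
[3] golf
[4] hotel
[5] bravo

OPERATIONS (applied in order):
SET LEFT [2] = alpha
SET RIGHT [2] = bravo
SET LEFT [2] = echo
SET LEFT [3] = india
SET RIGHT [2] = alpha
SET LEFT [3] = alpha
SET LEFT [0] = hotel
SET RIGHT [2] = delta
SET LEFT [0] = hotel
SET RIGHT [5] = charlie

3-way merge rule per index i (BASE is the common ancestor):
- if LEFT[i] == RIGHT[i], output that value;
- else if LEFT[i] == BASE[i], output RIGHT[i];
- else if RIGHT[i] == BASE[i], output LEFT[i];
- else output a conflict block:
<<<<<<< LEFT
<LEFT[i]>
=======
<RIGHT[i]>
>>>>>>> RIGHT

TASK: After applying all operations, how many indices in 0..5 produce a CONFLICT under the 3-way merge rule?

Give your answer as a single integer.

Final LEFT:  [hotel, foxtrot, echo, alpha, hotel, bravo]
Final RIGHT: [alpha, foxtrot, delta, golf, hotel, charlie]
i=0: L=hotel, R=alpha=BASE -> take LEFT -> hotel
i=1: L=foxtrot R=foxtrot -> agree -> foxtrot
i=2: BASE=bravo L=echo R=delta all differ -> CONFLICT
i=3: L=alpha, R=golf=BASE -> take LEFT -> alpha
i=4: L=hotel R=hotel -> agree -> hotel
i=5: L=bravo=BASE, R=charlie -> take RIGHT -> charlie
Conflict count: 1

Answer: 1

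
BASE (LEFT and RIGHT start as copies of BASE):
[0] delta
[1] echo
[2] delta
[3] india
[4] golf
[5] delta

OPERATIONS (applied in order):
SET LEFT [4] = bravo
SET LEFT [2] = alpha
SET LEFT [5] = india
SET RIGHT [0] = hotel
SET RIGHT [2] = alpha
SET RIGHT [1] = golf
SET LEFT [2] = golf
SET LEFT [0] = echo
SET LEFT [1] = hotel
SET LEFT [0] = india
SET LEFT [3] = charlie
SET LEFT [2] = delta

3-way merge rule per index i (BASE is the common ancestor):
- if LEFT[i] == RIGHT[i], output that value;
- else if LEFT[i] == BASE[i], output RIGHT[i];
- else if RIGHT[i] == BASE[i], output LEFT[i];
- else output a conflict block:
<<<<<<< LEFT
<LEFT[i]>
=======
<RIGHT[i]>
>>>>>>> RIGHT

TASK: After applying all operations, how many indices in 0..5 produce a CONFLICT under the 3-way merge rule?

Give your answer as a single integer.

Final LEFT:  [india, hotel, delta, charlie, bravo, india]
Final RIGHT: [hotel, golf, alpha, india, golf, delta]
i=0: BASE=delta L=india R=hotel all differ -> CONFLICT
i=1: BASE=echo L=hotel R=golf all differ -> CONFLICT
i=2: L=delta=BASE, R=alpha -> take RIGHT -> alpha
i=3: L=charlie, R=india=BASE -> take LEFT -> charlie
i=4: L=bravo, R=golf=BASE -> take LEFT -> bravo
i=5: L=india, R=delta=BASE -> take LEFT -> india
Conflict count: 2

Answer: 2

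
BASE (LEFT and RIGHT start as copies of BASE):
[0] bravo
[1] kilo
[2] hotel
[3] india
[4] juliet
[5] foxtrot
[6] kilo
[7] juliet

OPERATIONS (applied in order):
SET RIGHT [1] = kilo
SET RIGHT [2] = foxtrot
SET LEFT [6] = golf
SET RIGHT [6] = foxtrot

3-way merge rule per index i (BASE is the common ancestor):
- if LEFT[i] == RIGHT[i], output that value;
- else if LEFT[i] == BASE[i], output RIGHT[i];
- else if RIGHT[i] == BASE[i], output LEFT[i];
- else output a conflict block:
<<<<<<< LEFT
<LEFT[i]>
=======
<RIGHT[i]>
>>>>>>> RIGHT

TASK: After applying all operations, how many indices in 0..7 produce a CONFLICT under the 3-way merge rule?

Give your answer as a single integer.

Final LEFT:  [bravo, kilo, hotel, india, juliet, foxtrot, golf, juliet]
Final RIGHT: [bravo, kilo, foxtrot, india, juliet, foxtrot, foxtrot, juliet]
i=0: L=bravo R=bravo -> agree -> bravo
i=1: L=kilo R=kilo -> agree -> kilo
i=2: L=hotel=BASE, R=foxtrot -> take RIGHT -> foxtrot
i=3: L=india R=india -> agree -> india
i=4: L=juliet R=juliet -> agree -> juliet
i=5: L=foxtrot R=foxtrot -> agree -> foxtrot
i=6: BASE=kilo L=golf R=foxtrot all differ -> CONFLICT
i=7: L=juliet R=juliet -> agree -> juliet
Conflict count: 1

Answer: 1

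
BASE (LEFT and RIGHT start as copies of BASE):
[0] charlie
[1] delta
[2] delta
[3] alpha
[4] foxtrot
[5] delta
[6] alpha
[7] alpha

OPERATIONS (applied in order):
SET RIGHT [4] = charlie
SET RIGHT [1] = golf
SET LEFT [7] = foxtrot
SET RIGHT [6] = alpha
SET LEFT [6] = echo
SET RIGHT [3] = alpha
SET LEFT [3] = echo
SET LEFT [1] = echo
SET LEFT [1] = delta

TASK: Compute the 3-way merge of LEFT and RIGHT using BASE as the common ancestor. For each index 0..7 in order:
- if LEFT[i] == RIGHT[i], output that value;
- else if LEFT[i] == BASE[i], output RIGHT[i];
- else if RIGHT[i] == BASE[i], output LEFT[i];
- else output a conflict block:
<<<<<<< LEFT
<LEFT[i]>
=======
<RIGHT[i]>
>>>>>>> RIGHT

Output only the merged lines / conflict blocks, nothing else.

Answer: charlie
golf
delta
echo
charlie
delta
echo
foxtrot

Derivation:
Final LEFT:  [charlie, delta, delta, echo, foxtrot, delta, echo, foxtrot]
Final RIGHT: [charlie, golf, delta, alpha, charlie, delta, alpha, alpha]
i=0: L=charlie R=charlie -> agree -> charlie
i=1: L=delta=BASE, R=golf -> take RIGHT -> golf
i=2: L=delta R=delta -> agree -> delta
i=3: L=echo, R=alpha=BASE -> take LEFT -> echo
i=4: L=foxtrot=BASE, R=charlie -> take RIGHT -> charlie
i=5: L=delta R=delta -> agree -> delta
i=6: L=echo, R=alpha=BASE -> take LEFT -> echo
i=7: L=foxtrot, R=alpha=BASE -> take LEFT -> foxtrot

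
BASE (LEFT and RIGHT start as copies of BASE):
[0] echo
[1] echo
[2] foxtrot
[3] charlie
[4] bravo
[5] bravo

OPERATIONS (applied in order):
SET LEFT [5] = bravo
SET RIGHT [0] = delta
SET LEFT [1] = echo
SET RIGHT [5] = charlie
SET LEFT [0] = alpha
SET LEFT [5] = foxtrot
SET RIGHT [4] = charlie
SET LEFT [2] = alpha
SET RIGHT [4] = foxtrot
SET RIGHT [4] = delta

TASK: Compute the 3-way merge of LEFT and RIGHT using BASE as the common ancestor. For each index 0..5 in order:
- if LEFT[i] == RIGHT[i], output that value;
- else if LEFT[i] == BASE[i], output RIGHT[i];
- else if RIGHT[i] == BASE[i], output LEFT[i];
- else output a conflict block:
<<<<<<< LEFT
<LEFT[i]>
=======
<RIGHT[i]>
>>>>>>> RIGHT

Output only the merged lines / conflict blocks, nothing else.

Final LEFT:  [alpha, echo, alpha, charlie, bravo, foxtrot]
Final RIGHT: [delta, echo, foxtrot, charlie, delta, charlie]
i=0: BASE=echo L=alpha R=delta all differ -> CONFLICT
i=1: L=echo R=echo -> agree -> echo
i=2: L=alpha, R=foxtrot=BASE -> take LEFT -> alpha
i=3: L=charlie R=charlie -> agree -> charlie
i=4: L=bravo=BASE, R=delta -> take RIGHT -> delta
i=5: BASE=bravo L=foxtrot R=charlie all differ -> CONFLICT

Answer: <<<<<<< LEFT
alpha
=======
delta
>>>>>>> RIGHT
echo
alpha
charlie
delta
<<<<<<< LEFT
foxtrot
=======
charlie
>>>>>>> RIGHT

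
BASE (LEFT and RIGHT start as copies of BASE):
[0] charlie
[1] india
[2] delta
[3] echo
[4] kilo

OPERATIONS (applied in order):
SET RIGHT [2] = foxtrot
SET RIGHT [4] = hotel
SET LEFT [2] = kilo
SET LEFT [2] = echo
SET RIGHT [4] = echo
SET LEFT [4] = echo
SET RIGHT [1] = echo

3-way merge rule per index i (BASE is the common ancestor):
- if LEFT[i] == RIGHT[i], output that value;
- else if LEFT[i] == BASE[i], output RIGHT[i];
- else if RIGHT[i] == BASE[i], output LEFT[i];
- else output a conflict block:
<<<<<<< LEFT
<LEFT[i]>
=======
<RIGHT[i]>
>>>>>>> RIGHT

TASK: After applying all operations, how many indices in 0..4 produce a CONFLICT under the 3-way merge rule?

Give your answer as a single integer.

Answer: 1

Derivation:
Final LEFT:  [charlie, india, echo, echo, echo]
Final RIGHT: [charlie, echo, foxtrot, echo, echo]
i=0: L=charlie R=charlie -> agree -> charlie
i=1: L=india=BASE, R=echo -> take RIGHT -> echo
i=2: BASE=delta L=echo R=foxtrot all differ -> CONFLICT
i=3: L=echo R=echo -> agree -> echo
i=4: L=echo R=echo -> agree -> echo
Conflict count: 1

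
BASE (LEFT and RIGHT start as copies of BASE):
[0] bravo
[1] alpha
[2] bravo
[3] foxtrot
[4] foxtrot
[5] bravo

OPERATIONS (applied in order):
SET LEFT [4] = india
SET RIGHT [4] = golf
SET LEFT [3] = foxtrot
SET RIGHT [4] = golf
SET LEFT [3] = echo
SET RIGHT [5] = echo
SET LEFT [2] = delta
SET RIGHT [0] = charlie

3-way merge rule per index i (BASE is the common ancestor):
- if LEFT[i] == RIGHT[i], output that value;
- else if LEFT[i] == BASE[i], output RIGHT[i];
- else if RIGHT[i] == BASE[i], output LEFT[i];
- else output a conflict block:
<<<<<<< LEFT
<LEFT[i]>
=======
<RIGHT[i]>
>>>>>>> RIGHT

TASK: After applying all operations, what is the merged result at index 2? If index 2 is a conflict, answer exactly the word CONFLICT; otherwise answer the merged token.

Final LEFT:  [bravo, alpha, delta, echo, india, bravo]
Final RIGHT: [charlie, alpha, bravo, foxtrot, golf, echo]
i=0: L=bravo=BASE, R=charlie -> take RIGHT -> charlie
i=1: L=alpha R=alpha -> agree -> alpha
i=2: L=delta, R=bravo=BASE -> take LEFT -> delta
i=3: L=echo, R=foxtrot=BASE -> take LEFT -> echo
i=4: BASE=foxtrot L=india R=golf all differ -> CONFLICT
i=5: L=bravo=BASE, R=echo -> take RIGHT -> echo
Index 2 -> delta

Answer: delta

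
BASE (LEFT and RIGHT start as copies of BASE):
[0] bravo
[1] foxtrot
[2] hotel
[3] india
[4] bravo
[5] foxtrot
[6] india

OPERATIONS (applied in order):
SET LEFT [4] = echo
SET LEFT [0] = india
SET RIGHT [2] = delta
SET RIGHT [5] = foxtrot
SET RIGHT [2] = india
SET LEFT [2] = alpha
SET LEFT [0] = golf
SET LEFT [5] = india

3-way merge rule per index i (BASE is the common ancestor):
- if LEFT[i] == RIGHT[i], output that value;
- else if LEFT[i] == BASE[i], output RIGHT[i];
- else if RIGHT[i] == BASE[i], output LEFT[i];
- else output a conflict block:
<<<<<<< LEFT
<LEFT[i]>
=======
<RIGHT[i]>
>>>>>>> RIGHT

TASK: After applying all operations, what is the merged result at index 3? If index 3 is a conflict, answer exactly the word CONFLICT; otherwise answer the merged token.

Answer: india

Derivation:
Final LEFT:  [golf, foxtrot, alpha, india, echo, india, india]
Final RIGHT: [bravo, foxtrot, india, india, bravo, foxtrot, india]
i=0: L=golf, R=bravo=BASE -> take LEFT -> golf
i=1: L=foxtrot R=foxtrot -> agree -> foxtrot
i=2: BASE=hotel L=alpha R=india all differ -> CONFLICT
i=3: L=india R=india -> agree -> india
i=4: L=echo, R=bravo=BASE -> take LEFT -> echo
i=5: L=india, R=foxtrot=BASE -> take LEFT -> india
i=6: L=india R=india -> agree -> india
Index 3 -> india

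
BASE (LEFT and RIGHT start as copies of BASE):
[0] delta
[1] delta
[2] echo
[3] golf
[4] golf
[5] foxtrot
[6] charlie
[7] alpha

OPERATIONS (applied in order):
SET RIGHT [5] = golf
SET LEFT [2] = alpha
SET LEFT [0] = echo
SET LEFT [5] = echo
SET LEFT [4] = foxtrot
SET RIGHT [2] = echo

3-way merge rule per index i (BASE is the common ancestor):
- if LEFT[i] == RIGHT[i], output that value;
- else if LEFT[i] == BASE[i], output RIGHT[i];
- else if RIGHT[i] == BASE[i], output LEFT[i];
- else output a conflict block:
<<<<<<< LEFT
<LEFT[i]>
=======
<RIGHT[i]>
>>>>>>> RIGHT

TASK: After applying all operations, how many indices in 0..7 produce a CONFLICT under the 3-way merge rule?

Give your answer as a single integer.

Answer: 1

Derivation:
Final LEFT:  [echo, delta, alpha, golf, foxtrot, echo, charlie, alpha]
Final RIGHT: [delta, delta, echo, golf, golf, golf, charlie, alpha]
i=0: L=echo, R=delta=BASE -> take LEFT -> echo
i=1: L=delta R=delta -> agree -> delta
i=2: L=alpha, R=echo=BASE -> take LEFT -> alpha
i=3: L=golf R=golf -> agree -> golf
i=4: L=foxtrot, R=golf=BASE -> take LEFT -> foxtrot
i=5: BASE=foxtrot L=echo R=golf all differ -> CONFLICT
i=6: L=charlie R=charlie -> agree -> charlie
i=7: L=alpha R=alpha -> agree -> alpha
Conflict count: 1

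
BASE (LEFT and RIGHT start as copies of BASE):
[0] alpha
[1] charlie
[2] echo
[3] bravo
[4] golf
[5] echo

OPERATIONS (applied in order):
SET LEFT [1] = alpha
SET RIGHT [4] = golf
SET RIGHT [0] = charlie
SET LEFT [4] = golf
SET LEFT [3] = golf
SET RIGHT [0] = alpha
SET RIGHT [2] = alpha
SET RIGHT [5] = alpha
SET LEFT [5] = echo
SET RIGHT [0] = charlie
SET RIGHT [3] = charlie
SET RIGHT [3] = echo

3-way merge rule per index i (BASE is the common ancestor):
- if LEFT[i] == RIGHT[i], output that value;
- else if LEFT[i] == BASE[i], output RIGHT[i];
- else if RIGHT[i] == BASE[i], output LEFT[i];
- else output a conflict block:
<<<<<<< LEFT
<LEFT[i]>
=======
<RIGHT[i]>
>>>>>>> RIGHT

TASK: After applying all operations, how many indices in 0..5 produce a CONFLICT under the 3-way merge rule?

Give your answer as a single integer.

Answer: 1

Derivation:
Final LEFT:  [alpha, alpha, echo, golf, golf, echo]
Final RIGHT: [charlie, charlie, alpha, echo, golf, alpha]
i=0: L=alpha=BASE, R=charlie -> take RIGHT -> charlie
i=1: L=alpha, R=charlie=BASE -> take LEFT -> alpha
i=2: L=echo=BASE, R=alpha -> take RIGHT -> alpha
i=3: BASE=bravo L=golf R=echo all differ -> CONFLICT
i=4: L=golf R=golf -> agree -> golf
i=5: L=echo=BASE, R=alpha -> take RIGHT -> alpha
Conflict count: 1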